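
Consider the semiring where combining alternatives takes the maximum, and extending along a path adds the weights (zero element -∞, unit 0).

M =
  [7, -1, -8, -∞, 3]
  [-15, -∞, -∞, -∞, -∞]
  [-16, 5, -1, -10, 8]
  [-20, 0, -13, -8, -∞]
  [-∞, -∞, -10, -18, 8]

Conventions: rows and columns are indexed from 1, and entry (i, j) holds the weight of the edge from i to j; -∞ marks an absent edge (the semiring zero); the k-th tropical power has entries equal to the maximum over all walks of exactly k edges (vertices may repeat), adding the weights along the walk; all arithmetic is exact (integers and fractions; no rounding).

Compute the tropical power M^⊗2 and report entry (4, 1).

M^⊗2:
  [14, 6, -1, -15, 11]
  [-8, -16, -23, -∞, -12]
  [-9, 4, -2, -10, 16]
  [-13, -8, -14, -16, -5]
  [-26, -5, -2, -10, 16]
Key observation: the optimum is the walk 4->1->1, with weight (-20) + 7 = -13.
Optimal value attained by: walk 4->1->1.
Answer: (M^⊗2)[4][1] = -13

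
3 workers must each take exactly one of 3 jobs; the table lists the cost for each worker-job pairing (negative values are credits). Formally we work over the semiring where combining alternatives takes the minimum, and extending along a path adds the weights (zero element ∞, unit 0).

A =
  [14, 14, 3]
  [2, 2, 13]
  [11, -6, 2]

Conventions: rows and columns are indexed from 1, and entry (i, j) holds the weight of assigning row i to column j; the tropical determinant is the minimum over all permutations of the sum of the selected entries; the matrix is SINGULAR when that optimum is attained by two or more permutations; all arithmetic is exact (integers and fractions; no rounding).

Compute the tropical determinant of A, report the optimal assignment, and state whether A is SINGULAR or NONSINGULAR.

σ = (1, 2, 3): 14 + 2 + 2 = 18
σ = (1, 3, 2): 14 + 13 + (-6) = 21
σ = (2, 1, 3): 14 + 2 + 2 = 18
σ = (2, 3, 1): 14 + 13 + 11 = 38
σ = (3, 1, 2): 3 + 2 + (-6) = -1
σ = (3, 2, 1): 3 + 2 + 11 = 16
Optimal value attained by: σ = (3, 1, 2).
Answer: det⊕(A) = -1; verdict: NONSINGULAR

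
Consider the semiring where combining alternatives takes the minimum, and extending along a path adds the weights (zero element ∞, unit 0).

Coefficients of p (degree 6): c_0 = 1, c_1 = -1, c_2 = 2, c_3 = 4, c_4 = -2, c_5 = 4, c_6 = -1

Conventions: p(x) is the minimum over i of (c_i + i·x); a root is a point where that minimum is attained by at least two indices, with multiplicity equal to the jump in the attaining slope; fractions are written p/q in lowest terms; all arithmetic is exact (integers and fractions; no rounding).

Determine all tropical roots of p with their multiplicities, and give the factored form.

hull edge (i=0, c=1) to (i=1, c=-1): slope -2, span 1
hull edge (i=1, c=-1) to (i=4, c=-2): slope -1/3, span 3
hull edge (i=4, c=-2) to (i=6, c=-1): slope 1/2, span 2
Factored form: p(x) = -1 ⊗ (x ⊕ (-1/2)) ⊗ (x ⊕ (-1/2)) ⊗ (x ⊕ 1/3) ⊗ (x ⊕ 1/3) ⊗ (x ⊕ 1/3) ⊗ (x ⊕ 2)
Answer: roots = -1/2 (mult 2), 1/3 (mult 3), 2 (mult 1)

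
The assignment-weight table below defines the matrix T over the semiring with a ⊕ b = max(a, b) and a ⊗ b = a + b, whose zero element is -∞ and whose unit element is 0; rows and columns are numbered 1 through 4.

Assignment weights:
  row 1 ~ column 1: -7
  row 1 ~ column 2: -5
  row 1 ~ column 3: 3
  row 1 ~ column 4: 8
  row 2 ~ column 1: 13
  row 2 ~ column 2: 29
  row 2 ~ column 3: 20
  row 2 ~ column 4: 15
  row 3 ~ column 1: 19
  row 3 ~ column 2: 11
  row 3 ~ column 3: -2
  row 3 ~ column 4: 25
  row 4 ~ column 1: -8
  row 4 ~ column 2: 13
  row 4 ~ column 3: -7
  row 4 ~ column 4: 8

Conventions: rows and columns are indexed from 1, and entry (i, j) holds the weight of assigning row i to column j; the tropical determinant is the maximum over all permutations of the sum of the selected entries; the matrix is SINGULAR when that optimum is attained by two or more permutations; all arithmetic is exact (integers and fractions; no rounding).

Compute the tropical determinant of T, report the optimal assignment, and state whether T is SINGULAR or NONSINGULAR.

σ = (1, 2, 3, 4): (-7) + 29 + (-2) + 8 = 28
σ = (1, 2, 4, 3): (-7) + 29 + 25 + (-7) = 40
σ = (1, 3, 2, 4): (-7) + 20 + 11 + 8 = 32
σ = (1, 3, 4, 2): (-7) + 20 + 25 + 13 = 51
σ = (1, 4, 2, 3): (-7) + 15 + 11 + (-7) = 12
σ = (1, 4, 3, 2): (-7) + 15 + (-2) + 13 = 19
σ = (2, 1, 3, 4): (-5) + 13 + (-2) + 8 = 14
σ = (2, 1, 4, 3): (-5) + 13 + 25 + (-7) = 26
σ = (2, 3, 1, 4): (-5) + 20 + 19 + 8 = 42
σ = (2, 3, 4, 1): (-5) + 20 + 25 + (-8) = 32
σ = (2, 4, 1, 3): (-5) + 15 + 19 + (-7) = 22
σ = (2, 4, 3, 1): (-5) + 15 + (-2) + (-8) = 0
σ = (3, 1, 2, 4): 3 + 13 + 11 + 8 = 35
σ = (3, 1, 4, 2): 3 + 13 + 25 + 13 = 54
σ = (3, 2, 1, 4): 3 + 29 + 19 + 8 = 59
σ = (3, 2, 4, 1): 3 + 29 + 25 + (-8) = 49
σ = (3, 4, 1, 2): 3 + 15 + 19 + 13 = 50
σ = (3, 4, 2, 1): 3 + 15 + 11 + (-8) = 21
σ = (4, 1, 2, 3): 8 + 13 + 11 + (-7) = 25
σ = (4, 1, 3, 2): 8 + 13 + (-2) + 13 = 32
σ = (4, 2, 1, 3): 8 + 29 + 19 + (-7) = 49
σ = (4, 2, 3, 1): 8 + 29 + (-2) + (-8) = 27
σ = (4, 3, 1, 2): 8 + 20 + 19 + 13 = 60
σ = (4, 3, 2, 1): 8 + 20 + 11 + (-8) = 31
Optimal value attained by: σ = (4, 3, 1, 2).
Answer: det⊕(T) = 60; verdict: NONSINGULAR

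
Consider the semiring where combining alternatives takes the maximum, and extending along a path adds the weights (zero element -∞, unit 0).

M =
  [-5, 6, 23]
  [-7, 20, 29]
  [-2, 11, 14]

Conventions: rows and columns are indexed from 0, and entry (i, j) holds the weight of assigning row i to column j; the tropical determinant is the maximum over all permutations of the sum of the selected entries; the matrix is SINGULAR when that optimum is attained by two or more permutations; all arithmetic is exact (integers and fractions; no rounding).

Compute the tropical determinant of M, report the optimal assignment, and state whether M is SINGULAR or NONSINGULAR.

σ = (0, 1, 2): (-5) + 20 + 14 = 29
σ = (0, 2, 1): (-5) + 29 + 11 = 35
σ = (1, 0, 2): 6 + (-7) + 14 = 13
σ = (1, 2, 0): 6 + 29 + (-2) = 33
σ = (2, 0, 1): 23 + (-7) + 11 = 27
σ = (2, 1, 0): 23 + 20 + (-2) = 41
Optimal value attained by: σ = (2, 1, 0).
Answer: det⊕(M) = 41; verdict: NONSINGULAR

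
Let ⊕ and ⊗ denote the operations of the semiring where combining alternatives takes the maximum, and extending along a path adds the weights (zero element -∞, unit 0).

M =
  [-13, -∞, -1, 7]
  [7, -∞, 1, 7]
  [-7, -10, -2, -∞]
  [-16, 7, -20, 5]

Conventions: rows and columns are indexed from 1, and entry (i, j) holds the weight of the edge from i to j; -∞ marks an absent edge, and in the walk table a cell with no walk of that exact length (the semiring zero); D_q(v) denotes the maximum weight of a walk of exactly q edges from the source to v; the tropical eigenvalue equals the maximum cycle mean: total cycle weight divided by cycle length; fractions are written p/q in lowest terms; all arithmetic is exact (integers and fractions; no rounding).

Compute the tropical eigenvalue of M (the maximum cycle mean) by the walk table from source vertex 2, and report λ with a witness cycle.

q=0: [-∞, 0, -∞, -∞]
q=1: [7, -∞, 1, 7]
q=2: [-6, 14, 6, 14]
q=3: [21, 21, 15, 21]
q=4: [28, 28, 22, 28]
Optimal cycle mean attained by: cycle 1->4->2->1, total 7 + 7 + 7, length 3.
Answer: λ = 7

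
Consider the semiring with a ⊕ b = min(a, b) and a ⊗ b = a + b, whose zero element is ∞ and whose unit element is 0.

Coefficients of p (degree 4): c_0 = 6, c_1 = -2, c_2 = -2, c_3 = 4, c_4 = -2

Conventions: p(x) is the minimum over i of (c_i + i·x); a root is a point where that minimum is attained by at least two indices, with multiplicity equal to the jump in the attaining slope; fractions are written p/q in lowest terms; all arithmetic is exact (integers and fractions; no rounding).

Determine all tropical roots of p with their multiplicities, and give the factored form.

hull edge (i=0, c=6) to (i=1, c=-2): slope -8, span 1
hull edge (i=1, c=-2) to (i=4, c=-2): slope 0, span 3
Factored form: p(x) = -2 ⊗ (x ⊕ 0) ⊗ (x ⊕ 0) ⊗ (x ⊕ 0) ⊗ (x ⊕ 8)
Answer: roots = 0 (mult 3), 8 (mult 1)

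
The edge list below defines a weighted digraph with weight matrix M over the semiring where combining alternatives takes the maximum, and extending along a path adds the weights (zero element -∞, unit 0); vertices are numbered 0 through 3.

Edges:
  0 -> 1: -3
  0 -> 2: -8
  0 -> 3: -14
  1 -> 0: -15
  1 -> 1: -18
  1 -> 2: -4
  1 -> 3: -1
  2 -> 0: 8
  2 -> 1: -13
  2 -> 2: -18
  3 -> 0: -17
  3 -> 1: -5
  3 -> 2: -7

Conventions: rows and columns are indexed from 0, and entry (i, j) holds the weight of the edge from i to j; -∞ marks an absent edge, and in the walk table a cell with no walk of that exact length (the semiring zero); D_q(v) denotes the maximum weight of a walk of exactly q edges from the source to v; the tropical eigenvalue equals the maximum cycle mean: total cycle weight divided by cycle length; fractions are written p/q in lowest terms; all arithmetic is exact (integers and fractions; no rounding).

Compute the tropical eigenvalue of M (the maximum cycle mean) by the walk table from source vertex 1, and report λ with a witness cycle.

q=0: [-∞, 0, -∞, -∞]
q=1: [-15, -18, -4, -1]
q=2: [4, -6, -8, -19]
q=3: [0, 1, -4, -7]
q=4: [4, -3, -3, 0]
Optimal cycle mean attained by: cycle 0->1->2->0, total (-3) + (-4) + 8, length 3.
Answer: λ = 1/3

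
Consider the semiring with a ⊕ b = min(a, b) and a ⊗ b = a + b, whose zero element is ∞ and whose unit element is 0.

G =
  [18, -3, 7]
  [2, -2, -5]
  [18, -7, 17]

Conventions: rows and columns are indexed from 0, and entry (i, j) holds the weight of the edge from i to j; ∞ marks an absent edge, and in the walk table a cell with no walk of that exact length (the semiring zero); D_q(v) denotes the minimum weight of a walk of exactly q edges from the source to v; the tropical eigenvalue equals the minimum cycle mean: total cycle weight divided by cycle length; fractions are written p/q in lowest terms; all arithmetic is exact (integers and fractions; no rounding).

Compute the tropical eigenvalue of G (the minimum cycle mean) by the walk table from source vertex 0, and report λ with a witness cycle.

q=0: [0, ∞, ∞]
q=1: [18, -3, 7]
q=2: [-1, -5, -8]
q=3: [-3, -15, -10]
Optimal cycle mean attained by: cycle 1->2->1, total (-5) + (-7), length 2.
Answer: λ = -6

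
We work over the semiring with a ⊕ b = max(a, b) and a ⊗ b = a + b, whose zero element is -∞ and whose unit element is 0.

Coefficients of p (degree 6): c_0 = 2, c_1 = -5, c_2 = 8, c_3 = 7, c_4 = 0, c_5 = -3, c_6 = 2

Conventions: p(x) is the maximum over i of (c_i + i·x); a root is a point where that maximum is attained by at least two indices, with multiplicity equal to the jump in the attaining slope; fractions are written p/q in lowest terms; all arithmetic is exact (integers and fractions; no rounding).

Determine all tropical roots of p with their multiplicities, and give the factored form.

hull edge (i=0, c=2) to (i=2, c=8): slope 3, span 2
hull edge (i=2, c=8) to (i=3, c=7): slope -1, span 1
hull edge (i=3, c=7) to (i=6, c=2): slope -5/3, span 3
Factored form: p(x) = 2 ⊗ (x ⊕ (-3)) ⊗ (x ⊕ (-3)) ⊗ (x ⊕ 1) ⊗ (x ⊕ 5/3) ⊗ (x ⊕ 5/3) ⊗ (x ⊕ 5/3)
Answer: roots = -3 (mult 2), 1 (mult 1), 5/3 (mult 3)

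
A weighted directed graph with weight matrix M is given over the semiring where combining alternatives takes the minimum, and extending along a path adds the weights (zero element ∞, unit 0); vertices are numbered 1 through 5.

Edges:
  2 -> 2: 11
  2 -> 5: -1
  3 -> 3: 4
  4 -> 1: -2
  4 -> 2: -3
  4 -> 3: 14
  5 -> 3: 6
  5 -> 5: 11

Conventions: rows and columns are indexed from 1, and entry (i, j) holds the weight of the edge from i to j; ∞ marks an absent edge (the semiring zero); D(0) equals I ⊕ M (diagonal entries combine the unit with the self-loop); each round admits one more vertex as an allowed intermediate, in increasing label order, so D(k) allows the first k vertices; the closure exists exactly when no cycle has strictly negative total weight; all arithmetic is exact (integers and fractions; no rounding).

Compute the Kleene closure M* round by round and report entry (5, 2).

D(0):
  [0, ∞, ∞, ∞, ∞]
  [∞, 0, ∞, ∞, -1]
  [∞, ∞, 0, ∞, ∞]
  [-2, -3, 14, 0, ∞]
  [∞, ∞, 6, ∞, 0]
D(1):
  [0, ∞, ∞, ∞, ∞]
  [∞, 0, ∞, ∞, -1]
  [∞, ∞, 0, ∞, ∞]
  [-2, -3, 14, 0, ∞]
  [∞, ∞, 6, ∞, 0]
D(2):
  [0, ∞, ∞, ∞, ∞]
  [∞, 0, ∞, ∞, -1]
  [∞, ∞, 0, ∞, ∞]
  [-2, -3, 14, 0, -4]
  [∞, ∞, 6, ∞, 0]
D(3):
  [0, ∞, ∞, ∞, ∞]
  [∞, 0, ∞, ∞, -1]
  [∞, ∞, 0, ∞, ∞]
  [-2, -3, 14, 0, -4]
  [∞, ∞, 6, ∞, 0]
D(4):
  [0, ∞, ∞, ∞, ∞]
  [∞, 0, ∞, ∞, -1]
  [∞, ∞, 0, ∞, ∞]
  [-2, -3, 14, 0, -4]
  [∞, ∞, 6, ∞, 0]
D(5):
  [0, ∞, ∞, ∞, ∞]
  [∞, 0, 5, ∞, -1]
  [∞, ∞, 0, ∞, ∞]
  [-2, -3, 2, 0, -4]
  [∞, ∞, 6, ∞, 0]
Answer: M*[5][2] = ∞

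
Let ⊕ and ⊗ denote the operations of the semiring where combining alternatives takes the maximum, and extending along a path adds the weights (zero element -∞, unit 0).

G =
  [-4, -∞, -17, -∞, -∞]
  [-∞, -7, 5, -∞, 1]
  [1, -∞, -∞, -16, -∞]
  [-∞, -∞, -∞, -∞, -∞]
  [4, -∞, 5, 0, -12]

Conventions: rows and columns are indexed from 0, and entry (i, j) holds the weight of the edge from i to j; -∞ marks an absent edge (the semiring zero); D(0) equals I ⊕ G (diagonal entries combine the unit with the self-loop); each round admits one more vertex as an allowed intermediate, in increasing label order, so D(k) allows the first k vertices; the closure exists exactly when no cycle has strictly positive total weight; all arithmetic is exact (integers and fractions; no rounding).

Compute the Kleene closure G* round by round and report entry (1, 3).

D(0):
  [0, -∞, -17, -∞, -∞]
  [-∞, 0, 5, -∞, 1]
  [1, -∞, 0, -16, -∞]
  [-∞, -∞, -∞, 0, -∞]
  [4, -∞, 5, 0, 0]
D(1):
  [0, -∞, -17, -∞, -∞]
  [-∞, 0, 5, -∞, 1]
  [1, -∞, 0, -16, -∞]
  [-∞, -∞, -∞, 0, -∞]
  [4, -∞, 5, 0, 0]
D(2):
  [0, -∞, -17, -∞, -∞]
  [-∞, 0, 5, -∞, 1]
  [1, -∞, 0, -16, -∞]
  [-∞, -∞, -∞, 0, -∞]
  [4, -∞, 5, 0, 0]
D(3):
  [0, -∞, -17, -33, -∞]
  [6, 0, 5, -11, 1]
  [1, -∞, 0, -16, -∞]
  [-∞, -∞, -∞, 0, -∞]
  [6, -∞, 5, 0, 0]
D(4):
  [0, -∞, -17, -33, -∞]
  [6, 0, 5, -11, 1]
  [1, -∞, 0, -16, -∞]
  [-∞, -∞, -∞, 0, -∞]
  [6, -∞, 5, 0, 0]
D(5):
  [0, -∞, -17, -33, -∞]
  [7, 0, 6, 1, 1]
  [1, -∞, 0, -16, -∞]
  [-∞, -∞, -∞, 0, -∞]
  [6, -∞, 5, 0, 0]
Answer: G*[1][3] = 1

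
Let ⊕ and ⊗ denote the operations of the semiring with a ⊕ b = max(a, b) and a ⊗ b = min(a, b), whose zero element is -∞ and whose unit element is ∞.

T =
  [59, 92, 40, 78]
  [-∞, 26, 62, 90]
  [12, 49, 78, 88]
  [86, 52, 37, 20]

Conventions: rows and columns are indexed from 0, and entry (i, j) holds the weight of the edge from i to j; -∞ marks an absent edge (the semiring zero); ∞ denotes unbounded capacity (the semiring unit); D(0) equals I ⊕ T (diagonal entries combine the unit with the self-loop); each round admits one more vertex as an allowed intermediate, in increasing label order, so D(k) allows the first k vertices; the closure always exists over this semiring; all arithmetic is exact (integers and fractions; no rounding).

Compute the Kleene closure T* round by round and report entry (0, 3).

D(0):
  [∞, 92, 40, 78]
  [-∞, ∞, 62, 90]
  [12, 49, ∞, 88]
  [86, 52, 37, ∞]
D(1):
  [∞, 92, 40, 78]
  [-∞, ∞, 62, 90]
  [12, 49, ∞, 88]
  [86, 86, 40, ∞]
D(2):
  [∞, 92, 62, 90]
  [-∞, ∞, 62, 90]
  [12, 49, ∞, 88]
  [86, 86, 62, ∞]
D(3):
  [∞, 92, 62, 90]
  [12, ∞, 62, 90]
  [12, 49, ∞, 88]
  [86, 86, 62, ∞]
D(4):
  [∞, 92, 62, 90]
  [86, ∞, 62, 90]
  [86, 86, ∞, 88]
  [86, 86, 62, ∞]
Answer: T*[0][3] = 90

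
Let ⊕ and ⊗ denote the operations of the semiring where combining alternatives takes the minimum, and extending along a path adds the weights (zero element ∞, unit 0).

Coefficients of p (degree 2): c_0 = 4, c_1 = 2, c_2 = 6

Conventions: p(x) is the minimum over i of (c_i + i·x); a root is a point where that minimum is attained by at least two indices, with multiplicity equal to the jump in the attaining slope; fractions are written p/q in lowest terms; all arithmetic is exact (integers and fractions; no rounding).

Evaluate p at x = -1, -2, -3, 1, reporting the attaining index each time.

p(-1) = min(4+0·(-1)=4, 2+1·(-1)=1, 6+2·(-1)=4) = 1 (attained by i=1)
p(-2) = min(4+0·(-2)=4, 2+1·(-2)=0, 6+2·(-2)=2) = 0 (attained by i=1)
p(-3) = min(4+0·(-3)=4, 2+1·(-3)=-1, 6+2·(-3)=0) = -1 (attained by i=1)
p(1) = min(4+0·1=4, 2+1·1=3, 6+2·1=8) = 3 (attained by i=1)
Answer: p(-1) = 1; p(-2) = 0; p(-3) = -1; p(1) = 3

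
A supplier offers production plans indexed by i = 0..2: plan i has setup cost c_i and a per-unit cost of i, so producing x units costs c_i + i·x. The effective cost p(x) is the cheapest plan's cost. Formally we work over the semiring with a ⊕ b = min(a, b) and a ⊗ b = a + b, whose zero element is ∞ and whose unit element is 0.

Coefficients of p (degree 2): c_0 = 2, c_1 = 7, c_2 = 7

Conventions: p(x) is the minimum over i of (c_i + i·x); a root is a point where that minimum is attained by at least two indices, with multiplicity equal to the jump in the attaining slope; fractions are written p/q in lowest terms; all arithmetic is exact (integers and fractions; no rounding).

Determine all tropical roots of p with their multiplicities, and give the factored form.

hull edge (i=0, c=2) to (i=2, c=7): slope 5/2, span 2
Factored form: p(x) = 7 ⊗ (x ⊕ (-5/2)) ⊗ (x ⊕ (-5/2))
Answer: roots = -5/2 (mult 2)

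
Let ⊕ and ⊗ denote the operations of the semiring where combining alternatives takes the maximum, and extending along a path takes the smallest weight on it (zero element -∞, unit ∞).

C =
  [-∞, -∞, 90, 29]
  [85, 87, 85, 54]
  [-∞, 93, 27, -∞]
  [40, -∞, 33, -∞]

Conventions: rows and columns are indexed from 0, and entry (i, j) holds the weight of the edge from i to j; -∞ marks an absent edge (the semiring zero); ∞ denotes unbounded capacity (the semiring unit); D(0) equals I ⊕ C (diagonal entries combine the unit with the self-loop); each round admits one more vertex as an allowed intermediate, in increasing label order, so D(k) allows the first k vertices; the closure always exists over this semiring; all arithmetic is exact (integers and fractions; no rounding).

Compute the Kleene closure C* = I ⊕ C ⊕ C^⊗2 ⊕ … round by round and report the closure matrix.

D(0):
  [∞, -∞, 90, 29]
  [85, ∞, 85, 54]
  [-∞, 93, ∞, -∞]
  [40, -∞, 33, ∞]
D(1):
  [∞, -∞, 90, 29]
  [85, ∞, 85, 54]
  [-∞, 93, ∞, -∞]
  [40, -∞, 40, ∞]
D(2):
  [∞, -∞, 90, 29]
  [85, ∞, 85, 54]
  [85, 93, ∞, 54]
  [40, -∞, 40, ∞]
D(3):
  [∞, 90, 90, 54]
  [85, ∞, 85, 54]
  [85, 93, ∞, 54]
  [40, 40, 40, ∞]
D(4):
  [∞, 90, 90, 54]
  [85, ∞, 85, 54]
  [85, 93, ∞, 54]
  [40, 40, 40, ∞]
Answer: C* = [[∞, 90, 90, 54], [85, ∞, 85, 54], [85, 93, ∞, 54], [40, 40, 40, ∞]]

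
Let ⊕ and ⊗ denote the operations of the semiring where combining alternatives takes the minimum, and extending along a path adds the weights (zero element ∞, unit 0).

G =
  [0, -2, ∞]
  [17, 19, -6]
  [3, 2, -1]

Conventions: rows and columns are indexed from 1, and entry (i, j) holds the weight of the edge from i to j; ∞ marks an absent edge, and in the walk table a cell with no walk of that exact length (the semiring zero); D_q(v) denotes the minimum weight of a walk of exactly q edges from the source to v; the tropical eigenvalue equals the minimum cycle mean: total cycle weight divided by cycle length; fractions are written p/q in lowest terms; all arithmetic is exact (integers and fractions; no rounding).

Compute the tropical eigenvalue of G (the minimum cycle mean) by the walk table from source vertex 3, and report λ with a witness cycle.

q=0: [∞, ∞, 0]
q=1: [3, 2, -1]
q=2: [2, 1, -4]
q=3: [-1, -2, -5]
Optimal cycle mean attained by: cycle 2->3->2, total (-6) + 2, length 2.
Answer: λ = -2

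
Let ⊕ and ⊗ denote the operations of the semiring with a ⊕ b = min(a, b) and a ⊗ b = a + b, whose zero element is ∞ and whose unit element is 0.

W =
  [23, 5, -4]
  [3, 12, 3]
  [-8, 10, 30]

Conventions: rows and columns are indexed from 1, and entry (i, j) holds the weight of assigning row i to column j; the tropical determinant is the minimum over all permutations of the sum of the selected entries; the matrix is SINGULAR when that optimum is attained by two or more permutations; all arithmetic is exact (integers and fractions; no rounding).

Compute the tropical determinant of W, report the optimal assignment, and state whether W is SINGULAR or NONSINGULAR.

σ = (1, 2, 3): 23 + 12 + 30 = 65
σ = (1, 3, 2): 23 + 3 + 10 = 36
σ = (2, 1, 3): 5 + 3 + 30 = 38
σ = (2, 3, 1): 5 + 3 + (-8) = 0
σ = (3, 1, 2): (-4) + 3 + 10 = 9
σ = (3, 2, 1): (-4) + 12 + (-8) = 0
Optimal value attained by: σ = (2, 3, 1).
Answer: det⊕(W) = 0; verdict: SINGULAR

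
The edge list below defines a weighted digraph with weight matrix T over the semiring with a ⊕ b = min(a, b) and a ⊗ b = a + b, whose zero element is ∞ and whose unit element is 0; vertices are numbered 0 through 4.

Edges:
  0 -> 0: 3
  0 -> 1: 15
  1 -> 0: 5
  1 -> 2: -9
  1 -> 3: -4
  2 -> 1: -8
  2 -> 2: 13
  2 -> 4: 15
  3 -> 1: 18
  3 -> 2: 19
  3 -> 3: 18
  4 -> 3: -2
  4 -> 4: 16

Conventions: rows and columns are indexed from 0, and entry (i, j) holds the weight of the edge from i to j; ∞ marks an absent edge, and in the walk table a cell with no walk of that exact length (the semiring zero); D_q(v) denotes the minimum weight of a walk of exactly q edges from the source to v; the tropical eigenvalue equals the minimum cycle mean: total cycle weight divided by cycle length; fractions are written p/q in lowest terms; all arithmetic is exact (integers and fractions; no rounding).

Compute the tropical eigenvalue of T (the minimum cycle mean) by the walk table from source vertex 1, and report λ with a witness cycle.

q=0: [∞, 0, ∞, ∞, ∞]
q=1: [5, ∞, -9, -4, ∞]
q=2: [8, -17, 4, 14, 6]
q=3: [-12, -4, -26, -21, 19]
q=4: [-9, -34, -13, -8, -11]
q=5: [-29, -21, -43, -38, 2]
Optimal cycle mean attained by: cycle 1->2->1, total (-9) + (-8), length 2.
Answer: λ = -17/2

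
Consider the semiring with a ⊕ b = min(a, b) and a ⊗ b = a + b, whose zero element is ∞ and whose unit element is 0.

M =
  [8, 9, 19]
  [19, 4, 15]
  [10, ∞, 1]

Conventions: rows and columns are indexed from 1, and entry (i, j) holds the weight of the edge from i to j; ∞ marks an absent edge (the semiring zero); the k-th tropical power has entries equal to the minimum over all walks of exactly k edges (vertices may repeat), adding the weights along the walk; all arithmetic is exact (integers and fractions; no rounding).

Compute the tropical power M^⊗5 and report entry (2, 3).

M^⊗2:
  [16, 13, 20]
  [23, 8, 16]
  [11, 19, 2]
M^⊗3:
  [24, 17, 21]
  [26, 12, 17]
  [12, 20, 3]
M^⊗4:
  [31, 21, 22]
  [27, 16, 18]
  [13, 21, 4]
M^⊗5:
  [32, 25, 23]
  [28, 20, 19]
  [14, 22, 5]
Key observation: the optimum is the walk 2->3->3->3->3->3, with weight 15 + 1 + 1 + 1 + 1 = 19.
Optimal value attained by: walk 2->3->3->3->3->3.
Answer: (M^⊗5)[2][3] = 19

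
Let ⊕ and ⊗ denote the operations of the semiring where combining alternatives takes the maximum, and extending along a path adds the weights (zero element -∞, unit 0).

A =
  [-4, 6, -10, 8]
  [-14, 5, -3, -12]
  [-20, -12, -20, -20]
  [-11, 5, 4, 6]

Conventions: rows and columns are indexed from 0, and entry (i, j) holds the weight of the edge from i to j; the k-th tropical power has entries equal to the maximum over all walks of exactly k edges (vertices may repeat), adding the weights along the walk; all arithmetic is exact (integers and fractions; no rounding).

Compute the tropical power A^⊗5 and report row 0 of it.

A^⊗2:
  [-3, 13, 12, 14]
  [-9, 10, 2, -6]
  [-24, -7, -15, -12]
  [-5, 11, 10, 12]
A^⊗3:
  [3, 19, 18, 20]
  [-4, 15, 7, 0]
  [-21, -2, -8, -6]
  [1, 17, 16, 18]
A^⊗4:
  [9, 25, 24, 26]
  [1, 20, 12, 6]
  [-16, 3, -2, 0]
  [7, 23, 22, 24]
A^⊗5:
  [15, 31, 30, 32]
  [6, 25, 17, 12]
  [-11, 8, 4, 6]
  [13, 29, 28, 30]
Answer: row 0 of A^⊗5 = [15, 31, 30, 32]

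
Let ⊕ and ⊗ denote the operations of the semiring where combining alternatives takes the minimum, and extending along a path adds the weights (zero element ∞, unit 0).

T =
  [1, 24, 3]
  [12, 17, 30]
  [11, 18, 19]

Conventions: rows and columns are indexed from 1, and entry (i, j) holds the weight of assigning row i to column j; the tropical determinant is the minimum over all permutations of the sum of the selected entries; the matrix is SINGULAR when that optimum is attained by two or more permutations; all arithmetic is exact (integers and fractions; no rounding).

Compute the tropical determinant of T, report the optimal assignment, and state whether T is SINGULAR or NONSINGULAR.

σ = (1, 2, 3): 1 + 17 + 19 = 37
σ = (1, 3, 2): 1 + 30 + 18 = 49
σ = (2, 1, 3): 24 + 12 + 19 = 55
σ = (2, 3, 1): 24 + 30 + 11 = 65
σ = (3, 1, 2): 3 + 12 + 18 = 33
σ = (3, 2, 1): 3 + 17 + 11 = 31
Optimal value attained by: σ = (3, 2, 1).
Answer: det⊕(T) = 31; verdict: NONSINGULAR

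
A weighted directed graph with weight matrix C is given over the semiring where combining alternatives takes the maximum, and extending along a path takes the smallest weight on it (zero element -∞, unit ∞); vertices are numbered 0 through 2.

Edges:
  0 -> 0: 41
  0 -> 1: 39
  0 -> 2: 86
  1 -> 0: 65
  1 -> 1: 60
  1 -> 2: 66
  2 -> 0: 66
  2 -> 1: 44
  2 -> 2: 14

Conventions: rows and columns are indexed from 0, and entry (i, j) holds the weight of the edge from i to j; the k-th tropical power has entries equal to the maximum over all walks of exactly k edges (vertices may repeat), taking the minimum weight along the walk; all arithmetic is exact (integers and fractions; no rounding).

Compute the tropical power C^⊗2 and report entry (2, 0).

C^⊗2:
  [66, 44, 41]
  [66, 60, 65]
  [44, 44, 66]
Key observation: the optimum is the walk 2->1->0, with weight 44 min 65 = 44.
Optimal value attained by: walk 2->1->0.
Answer: (C^⊗2)[2][0] = 44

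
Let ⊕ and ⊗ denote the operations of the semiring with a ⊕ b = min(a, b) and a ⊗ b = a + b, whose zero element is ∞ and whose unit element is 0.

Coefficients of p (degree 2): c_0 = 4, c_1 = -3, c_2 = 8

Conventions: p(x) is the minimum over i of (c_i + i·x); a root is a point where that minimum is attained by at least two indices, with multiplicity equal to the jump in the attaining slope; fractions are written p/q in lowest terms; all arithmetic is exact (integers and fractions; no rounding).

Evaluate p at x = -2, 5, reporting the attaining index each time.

p(-2) = min(4+0·(-2)=4, -3+1·(-2)=-5, 8+2·(-2)=4) = -5 (attained by i=1)
p(5) = min(4+0·5=4, -3+1·5=2, 8+2·5=18) = 2 (attained by i=1)
Answer: p(-2) = -5; p(5) = 2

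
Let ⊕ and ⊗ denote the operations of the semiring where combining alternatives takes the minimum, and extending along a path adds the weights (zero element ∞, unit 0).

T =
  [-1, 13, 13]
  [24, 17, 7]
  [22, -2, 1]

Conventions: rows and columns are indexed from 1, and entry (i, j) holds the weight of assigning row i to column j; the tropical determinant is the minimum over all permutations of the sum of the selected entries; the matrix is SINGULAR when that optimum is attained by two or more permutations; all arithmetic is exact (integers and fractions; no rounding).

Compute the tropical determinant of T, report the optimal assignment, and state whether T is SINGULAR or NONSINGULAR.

σ = (1, 2, 3): (-1) + 17 + 1 = 17
σ = (1, 3, 2): (-1) + 7 + (-2) = 4
σ = (2, 1, 3): 13 + 24 + 1 = 38
σ = (2, 3, 1): 13 + 7 + 22 = 42
σ = (3, 1, 2): 13 + 24 + (-2) = 35
σ = (3, 2, 1): 13 + 17 + 22 = 52
Optimal value attained by: σ = (1, 3, 2).
Answer: det⊕(T) = 4; verdict: NONSINGULAR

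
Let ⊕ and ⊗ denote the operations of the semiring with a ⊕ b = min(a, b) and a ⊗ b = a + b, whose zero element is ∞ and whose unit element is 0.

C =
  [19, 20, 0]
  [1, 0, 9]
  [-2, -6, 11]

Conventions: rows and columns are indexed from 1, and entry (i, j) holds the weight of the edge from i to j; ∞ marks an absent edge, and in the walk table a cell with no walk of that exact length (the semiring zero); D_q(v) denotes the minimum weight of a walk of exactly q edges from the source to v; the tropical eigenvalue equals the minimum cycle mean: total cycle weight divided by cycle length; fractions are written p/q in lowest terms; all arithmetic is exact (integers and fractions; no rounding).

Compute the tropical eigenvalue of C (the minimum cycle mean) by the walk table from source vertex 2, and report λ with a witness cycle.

q=0: [∞, 0, ∞]
q=1: [1, 0, 9]
q=2: [1, 0, 1]
q=3: [-1, -5, 1]
Optimal cycle mean attained by: cycle 1->3->2->1, total 0 + (-6) + 1, length 3.
Answer: λ = -5/3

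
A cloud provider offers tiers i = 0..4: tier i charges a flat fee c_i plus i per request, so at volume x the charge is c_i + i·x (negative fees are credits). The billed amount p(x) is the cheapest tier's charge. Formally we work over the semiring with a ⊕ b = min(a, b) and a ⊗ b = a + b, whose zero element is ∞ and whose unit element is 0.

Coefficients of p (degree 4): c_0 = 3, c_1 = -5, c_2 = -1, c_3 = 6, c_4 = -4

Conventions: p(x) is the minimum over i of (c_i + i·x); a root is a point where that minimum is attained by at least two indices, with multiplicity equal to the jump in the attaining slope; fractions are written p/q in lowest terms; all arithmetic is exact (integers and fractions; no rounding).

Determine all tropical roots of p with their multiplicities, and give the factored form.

hull edge (i=0, c=3) to (i=1, c=-5): slope -8, span 1
hull edge (i=1, c=-5) to (i=4, c=-4): slope 1/3, span 3
Factored form: p(x) = -4 ⊗ (x ⊕ (-1/3)) ⊗ (x ⊕ (-1/3)) ⊗ (x ⊕ (-1/3)) ⊗ (x ⊕ 8)
Answer: roots = -1/3 (mult 3), 8 (mult 1)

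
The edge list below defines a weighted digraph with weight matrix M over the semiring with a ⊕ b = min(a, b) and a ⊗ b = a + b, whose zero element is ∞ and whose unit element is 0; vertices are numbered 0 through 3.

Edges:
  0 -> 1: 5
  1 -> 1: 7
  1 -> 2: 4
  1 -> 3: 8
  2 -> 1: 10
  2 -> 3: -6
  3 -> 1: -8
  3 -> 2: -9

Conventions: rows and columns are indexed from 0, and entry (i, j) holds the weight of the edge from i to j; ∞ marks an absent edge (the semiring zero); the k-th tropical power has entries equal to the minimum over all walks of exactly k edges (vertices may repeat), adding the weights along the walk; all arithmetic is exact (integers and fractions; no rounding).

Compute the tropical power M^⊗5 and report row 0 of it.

M^⊗2:
  [∞, 12, 9, 13]
  [∞, 0, -1, -2]
  [∞, -14, -15, 18]
  [∞, -1, -4, -15]
M^⊗3:
  [∞, 5, 4, 3]
  [∞, -10, -11, -7]
  [∞, -7, -10, -21]
  [∞, -23, -24, -10]
M^⊗4:
  [∞, -5, -6, -2]
  [∞, -15, -16, -17]
  [∞, -29, -30, -16]
  [∞, -18, -19, -30]
M^⊗5:
  [∞, -10, -11, -12]
  [∞, -25, -26, -22]
  [∞, -24, -25, -36]
  [∞, -38, -39, -25]
Answer: row 0 of M^⊗5 = [∞, -10, -11, -12]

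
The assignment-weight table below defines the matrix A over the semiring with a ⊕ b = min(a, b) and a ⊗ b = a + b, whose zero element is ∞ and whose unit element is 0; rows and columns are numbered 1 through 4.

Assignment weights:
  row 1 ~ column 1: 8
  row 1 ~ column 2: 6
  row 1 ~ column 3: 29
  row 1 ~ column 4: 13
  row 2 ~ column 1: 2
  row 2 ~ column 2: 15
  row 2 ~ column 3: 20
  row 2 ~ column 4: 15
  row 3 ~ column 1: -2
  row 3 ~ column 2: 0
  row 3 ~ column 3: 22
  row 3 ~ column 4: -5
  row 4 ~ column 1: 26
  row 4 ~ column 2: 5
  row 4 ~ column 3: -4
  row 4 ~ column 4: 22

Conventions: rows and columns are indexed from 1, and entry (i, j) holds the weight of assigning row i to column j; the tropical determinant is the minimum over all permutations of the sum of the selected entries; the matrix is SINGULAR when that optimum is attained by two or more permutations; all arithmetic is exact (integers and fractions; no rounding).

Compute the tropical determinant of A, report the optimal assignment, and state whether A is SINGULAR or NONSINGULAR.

σ = (1, 2, 3, 4): 8 + 15 + 22 + 22 = 67
σ = (1, 2, 4, 3): 8 + 15 + (-5) + (-4) = 14
σ = (1, 3, 2, 4): 8 + 20 + 0 + 22 = 50
σ = (1, 3, 4, 2): 8 + 20 + (-5) + 5 = 28
σ = (1, 4, 2, 3): 8 + 15 + 0 + (-4) = 19
σ = (1, 4, 3, 2): 8 + 15 + 22 + 5 = 50
σ = (2, 1, 3, 4): 6 + 2 + 22 + 22 = 52
σ = (2, 1, 4, 3): 6 + 2 + (-5) + (-4) = -1
σ = (2, 3, 1, 4): 6 + 20 + (-2) + 22 = 46
σ = (2, 3, 4, 1): 6 + 20 + (-5) + 26 = 47
σ = (2, 4, 1, 3): 6 + 15 + (-2) + (-4) = 15
σ = (2, 4, 3, 1): 6 + 15 + 22 + 26 = 69
σ = (3, 1, 2, 4): 29 + 2 + 0 + 22 = 53
σ = (3, 1, 4, 2): 29 + 2 + (-5) + 5 = 31
σ = (3, 2, 1, 4): 29 + 15 + (-2) + 22 = 64
σ = (3, 2, 4, 1): 29 + 15 + (-5) + 26 = 65
σ = (3, 4, 1, 2): 29 + 15 + (-2) + 5 = 47
σ = (3, 4, 2, 1): 29 + 15 + 0 + 26 = 70
σ = (4, 1, 2, 3): 13 + 2 + 0 + (-4) = 11
σ = (4, 1, 3, 2): 13 + 2 + 22 + 5 = 42
σ = (4, 2, 1, 3): 13 + 15 + (-2) + (-4) = 22
σ = (4, 2, 3, 1): 13 + 15 + 22 + 26 = 76
σ = (4, 3, 1, 2): 13 + 20 + (-2) + 5 = 36
σ = (4, 3, 2, 1): 13 + 20 + 0 + 26 = 59
Optimal value attained by: σ = (2, 1, 4, 3).
Answer: det⊕(A) = -1; verdict: NONSINGULAR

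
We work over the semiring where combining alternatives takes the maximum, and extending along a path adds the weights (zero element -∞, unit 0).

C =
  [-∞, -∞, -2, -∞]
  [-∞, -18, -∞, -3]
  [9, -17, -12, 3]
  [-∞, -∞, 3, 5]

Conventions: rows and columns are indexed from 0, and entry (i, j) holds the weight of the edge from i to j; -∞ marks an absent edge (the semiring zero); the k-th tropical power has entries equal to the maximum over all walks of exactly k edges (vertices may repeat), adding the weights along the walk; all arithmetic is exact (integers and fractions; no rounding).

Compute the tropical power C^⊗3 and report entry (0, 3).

C^⊗2:
  [7, -19, -14, 1]
  [-∞, -36, 0, 2]
  [-3, -29, 7, 8]
  [12, -14, 8, 10]
C^⊗3:
  [-5, -31, 5, 6]
  [9, -17, 5, 7]
  [16, -10, 11, 13]
  [17, -9, 13, 15]
Key observation: the optimum is the walk 0->2->3->3, with weight (-2) + 3 + 5 = 6.
Optimal value attained by: walk 0->2->3->3.
Answer: (C^⊗3)[0][3] = 6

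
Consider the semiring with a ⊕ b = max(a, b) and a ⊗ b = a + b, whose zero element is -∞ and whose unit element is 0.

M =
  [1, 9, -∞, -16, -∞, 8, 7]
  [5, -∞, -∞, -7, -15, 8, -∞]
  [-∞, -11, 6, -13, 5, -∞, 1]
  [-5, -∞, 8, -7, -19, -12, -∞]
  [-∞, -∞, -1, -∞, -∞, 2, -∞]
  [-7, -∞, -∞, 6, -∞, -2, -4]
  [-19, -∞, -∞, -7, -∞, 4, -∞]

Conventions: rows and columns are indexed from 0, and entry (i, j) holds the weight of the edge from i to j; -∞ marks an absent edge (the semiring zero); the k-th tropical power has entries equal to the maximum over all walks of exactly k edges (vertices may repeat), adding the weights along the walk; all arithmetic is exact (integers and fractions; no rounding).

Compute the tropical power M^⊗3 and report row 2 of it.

M^⊗2:
  [14, 10, -8, 14, -6, 17, 8]
  [6, 14, 1, 14, -26, 13, 12]
  [-6, -5, 12, -6, 11, 7, 7]
  [-4, 4, 14, -5, 13, 3, 9]
  [-5, -12, 5, 8, 4, 0, 0]
  [1, 2, 14, 4, -13, 1, 0]
  [-3, -10, 1, 10, -26, 2, 0]
M^⊗3:
  [15, 23, 22, 23, -3, 22, 21]
  [19, 15, 22, 19, 6, 22, 13]
  [0, 3, 18, 13, 17, 13, 13]
  [9, 5, 20, 9, 19, 15, 15]
  [3, 4, 16, 6, 10, 6, 6]
  [7, 10, 20, 7, 19, 10, 15]
  [5, 6, 18, 8, 6, 5, 4]
Answer: row 2 of M^⊗3 = [0, 3, 18, 13, 17, 13, 13]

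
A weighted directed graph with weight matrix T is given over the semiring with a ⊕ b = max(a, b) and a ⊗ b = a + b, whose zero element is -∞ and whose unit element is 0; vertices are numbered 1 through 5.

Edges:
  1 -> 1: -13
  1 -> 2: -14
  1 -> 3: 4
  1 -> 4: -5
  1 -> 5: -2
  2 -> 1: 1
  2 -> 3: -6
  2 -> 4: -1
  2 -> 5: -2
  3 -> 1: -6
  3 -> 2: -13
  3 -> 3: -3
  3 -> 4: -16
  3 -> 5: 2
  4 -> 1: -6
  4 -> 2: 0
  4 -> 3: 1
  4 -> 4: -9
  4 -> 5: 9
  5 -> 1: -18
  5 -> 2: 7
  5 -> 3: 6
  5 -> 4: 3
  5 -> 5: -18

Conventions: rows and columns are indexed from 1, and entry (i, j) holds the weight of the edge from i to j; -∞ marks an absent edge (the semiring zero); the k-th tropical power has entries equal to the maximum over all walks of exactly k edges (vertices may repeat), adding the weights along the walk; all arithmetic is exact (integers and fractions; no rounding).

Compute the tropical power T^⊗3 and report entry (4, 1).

T^⊗2:
  [-2, 5, 4, 1, 6]
  [-7, 5, 5, 1, 8]
  [-9, 9, 8, 5, -1]
  [1, 16, 15, 12, 3]
  [8, 3, 4, 6, 12]
T^⊗3:
  [6, 13, 12, 9, 10]
  [6, 15, 14, 11, 10]
  [10, 6, 6, 8, 14]
  [17, 12, 13, 15, 21]
  [4, 19, 18, 15, 15]
Key observation: the optimum is the walk 4->5->2->1, with weight 9 + 7 + 1 = 17.
Optimal value attained by: walk 4->5->2->1.
Answer: (T^⊗3)[4][1] = 17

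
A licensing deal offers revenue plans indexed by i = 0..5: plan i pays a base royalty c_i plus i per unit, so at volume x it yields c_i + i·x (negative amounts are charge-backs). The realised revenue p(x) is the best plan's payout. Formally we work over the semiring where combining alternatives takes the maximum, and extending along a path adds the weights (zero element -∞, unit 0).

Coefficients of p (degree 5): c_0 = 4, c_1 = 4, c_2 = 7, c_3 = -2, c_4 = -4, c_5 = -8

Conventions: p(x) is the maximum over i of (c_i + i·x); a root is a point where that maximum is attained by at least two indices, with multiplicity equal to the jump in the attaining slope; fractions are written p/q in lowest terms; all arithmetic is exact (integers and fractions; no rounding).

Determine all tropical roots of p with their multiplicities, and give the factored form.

hull edge (i=0, c=4) to (i=2, c=7): slope 3/2, span 2
hull edge (i=2, c=7) to (i=5, c=-8): slope -5, span 3
Factored form: p(x) = -8 ⊗ (x ⊕ (-3/2)) ⊗ (x ⊕ (-3/2)) ⊗ (x ⊕ 5) ⊗ (x ⊕ 5) ⊗ (x ⊕ 5)
Answer: roots = -3/2 (mult 2), 5 (mult 3)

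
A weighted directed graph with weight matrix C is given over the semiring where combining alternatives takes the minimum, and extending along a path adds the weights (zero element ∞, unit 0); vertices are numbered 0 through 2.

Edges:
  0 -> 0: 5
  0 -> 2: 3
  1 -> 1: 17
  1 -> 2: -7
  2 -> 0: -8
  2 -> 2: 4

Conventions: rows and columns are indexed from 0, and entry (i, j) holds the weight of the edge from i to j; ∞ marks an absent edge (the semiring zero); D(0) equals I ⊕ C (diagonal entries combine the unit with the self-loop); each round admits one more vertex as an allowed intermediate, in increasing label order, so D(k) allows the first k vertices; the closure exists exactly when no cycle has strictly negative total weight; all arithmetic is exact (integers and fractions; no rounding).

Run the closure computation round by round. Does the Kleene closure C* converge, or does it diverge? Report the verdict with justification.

D(0):
  [0, ∞, 3]
  [∞, 0, -7]
  [-8, ∞, 0]
Detection: at round 1, diagonal entry (2, 2) turns strictly negative.
Key observation: the cycle 2->0->2 has total weight (-8) + 3, which is strictly negative.
Answer: DIVERGES — negative cycle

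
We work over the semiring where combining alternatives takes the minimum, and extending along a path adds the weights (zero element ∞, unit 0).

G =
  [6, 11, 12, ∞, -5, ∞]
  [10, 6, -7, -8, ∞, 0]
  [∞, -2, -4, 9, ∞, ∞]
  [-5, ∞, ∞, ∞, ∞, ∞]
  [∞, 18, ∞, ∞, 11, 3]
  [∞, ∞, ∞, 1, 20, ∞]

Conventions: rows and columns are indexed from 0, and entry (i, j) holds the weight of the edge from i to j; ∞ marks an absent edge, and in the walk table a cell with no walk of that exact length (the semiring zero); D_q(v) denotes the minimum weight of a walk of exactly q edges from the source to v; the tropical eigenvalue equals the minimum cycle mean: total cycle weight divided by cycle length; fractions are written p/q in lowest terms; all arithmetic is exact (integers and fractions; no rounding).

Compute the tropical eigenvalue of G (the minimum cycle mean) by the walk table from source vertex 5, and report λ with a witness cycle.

q=0: [∞, ∞, ∞, ∞, ∞, 0]
q=1: [∞, ∞, ∞, 1, 20, ∞]
q=2: [-4, 38, ∞, ∞, 31, 23]
q=3: [2, 7, 8, 24, -9, 34]
q=4: [8, 6, 0, -1, -3, -6]
q=5: [-6, -2, -4, -5, 3, 0]
q=6: [-10, -6, -9, -10, -11, -2]
Optimal cycle mean attained by: cycle 1->2->1, total (-7) + (-2), length 2.
Answer: λ = -9/2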